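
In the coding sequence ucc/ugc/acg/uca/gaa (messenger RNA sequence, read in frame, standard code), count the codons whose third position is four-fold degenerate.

3

Codon 1 UCC (Ser): third position 4-fold.
Codon 2 UGC (Cys): third position 2-fold.
Codon 3 ACG (Thr): third position 4-fold.
Codon 4 UCA (Ser): third position 4-fold.
Codon 5 GAA (Glu): third position 2-fold.
Four-fold degenerate third positions: 3.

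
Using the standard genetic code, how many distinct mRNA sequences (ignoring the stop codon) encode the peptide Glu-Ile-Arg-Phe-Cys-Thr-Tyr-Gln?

2304

Glu: 2 codons.
Ile: 3 codons.
Arg: 6 codons.
Phe: 2 codons.
Cys: 2 codons.
Thr: 4 codons.
Tyr: 2 codons.
Gln: 2 codons.
2 × 3 × 6 × 2 × 2 × 4 × 2 × 2 = 2304.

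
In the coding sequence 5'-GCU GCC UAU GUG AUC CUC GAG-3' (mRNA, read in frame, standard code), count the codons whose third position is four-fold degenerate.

4

Codon 1 GCU (Ala): third position 4-fold.
Codon 2 GCC (Ala): third position 4-fold.
Codon 3 UAU (Tyr): third position 2-fold.
Codon 4 GUG (Val): third position 4-fold.
Codon 5 AUC (Ile): third position 3-fold.
Codon 6 CUC (Leu): third position 4-fold.
Codon 7 GAG (Glu): third position 2-fold.
Four-fold degenerate third positions: 4.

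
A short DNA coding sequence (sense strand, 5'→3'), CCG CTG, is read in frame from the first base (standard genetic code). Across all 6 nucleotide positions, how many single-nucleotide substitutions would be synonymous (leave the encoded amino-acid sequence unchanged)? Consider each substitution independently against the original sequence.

Codon 1 (CCG, Pro): 3 synonymous substitutions.
Codon 2 (CTG, Leu): 4 synonymous substitutions.
Total: 3 + 4 = 7.

7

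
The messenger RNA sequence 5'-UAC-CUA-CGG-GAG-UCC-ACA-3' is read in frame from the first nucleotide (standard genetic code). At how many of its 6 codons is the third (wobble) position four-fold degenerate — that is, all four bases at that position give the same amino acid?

Codon 1 UAC (Tyr): third position 2-fold.
Codon 2 CUA (Leu): third position 4-fold.
Codon 3 CGG (Arg): third position 4-fold.
Codon 4 GAG (Glu): third position 2-fold.
Codon 5 UCC (Ser): third position 4-fold.
Codon 6 ACA (Thr): third position 4-fold.
Four-fold degenerate third positions: 4.

4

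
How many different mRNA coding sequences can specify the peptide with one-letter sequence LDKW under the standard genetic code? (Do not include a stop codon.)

24

Leu: 6 codons.
Asp: 2 codons.
Lys: 2 codons.
Trp: 1 codon.
6 × 2 × 2 × 1 = 24.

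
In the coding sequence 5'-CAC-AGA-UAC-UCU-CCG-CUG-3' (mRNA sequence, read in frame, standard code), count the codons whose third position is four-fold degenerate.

Codon 1 CAC (His): third position 2-fold.
Codon 2 AGA (Arg): third position 2-fold.
Codon 3 UAC (Tyr): third position 2-fold.
Codon 4 UCU (Ser): third position 4-fold.
Codon 5 CCG (Pro): third position 4-fold.
Codon 6 CUG (Leu): third position 4-fold.
Four-fold degenerate third positions: 3.

3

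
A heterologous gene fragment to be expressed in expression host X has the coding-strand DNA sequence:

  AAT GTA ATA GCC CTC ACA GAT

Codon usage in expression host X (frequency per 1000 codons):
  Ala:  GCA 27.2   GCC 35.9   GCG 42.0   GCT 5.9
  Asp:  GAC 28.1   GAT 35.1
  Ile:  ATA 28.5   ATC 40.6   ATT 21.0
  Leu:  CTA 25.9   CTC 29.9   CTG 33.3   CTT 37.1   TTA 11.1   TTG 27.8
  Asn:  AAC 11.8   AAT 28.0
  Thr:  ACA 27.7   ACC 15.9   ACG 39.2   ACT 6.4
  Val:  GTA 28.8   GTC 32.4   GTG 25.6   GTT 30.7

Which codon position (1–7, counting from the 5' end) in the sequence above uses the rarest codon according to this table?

6

Codon 1 AAT (Asn): 28.0 per 1000.
Codon 2 GTA (Val): 28.8 per 1000.
Codon 3 ATA (Ile): 28.5 per 1000.
Codon 4 GCC (Ala): 35.9 per 1000.
Codon 5 CTC (Leu): 29.9 per 1000.
Codon 6 ACA (Thr): 27.7 per 1000.
Codon 7 GAT (Asp): 35.1 per 1000.
Lowest frequency is 27.7 at codon 6.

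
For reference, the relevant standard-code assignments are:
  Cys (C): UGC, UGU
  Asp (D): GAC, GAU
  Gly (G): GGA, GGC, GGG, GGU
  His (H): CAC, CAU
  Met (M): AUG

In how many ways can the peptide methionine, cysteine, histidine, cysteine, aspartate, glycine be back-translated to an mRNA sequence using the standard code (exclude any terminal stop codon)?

Met: 1 codon.
Cys: 2 codons.
His: 2 codons.
Cys: 2 codons.
Asp: 2 codons.
Gly: 4 codons.
1 × 2 × 2 × 2 × 2 × 4 = 64.

64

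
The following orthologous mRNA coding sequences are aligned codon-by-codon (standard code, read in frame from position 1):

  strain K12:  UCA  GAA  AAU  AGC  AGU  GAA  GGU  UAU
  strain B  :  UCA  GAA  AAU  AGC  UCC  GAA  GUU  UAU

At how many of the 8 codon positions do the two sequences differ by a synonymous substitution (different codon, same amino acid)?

1

Codon 1: UCA Ser / UCA Ser — identical.
Codon 2: GAA Glu / GAA Glu — identical.
Codon 3: AAU Asn / AAU Asn — identical.
Codon 4: AGC Ser / AGC Ser — identical.
Codon 5: AGU Ser / UCC Ser — synonymous.
Codon 6: GAA Glu / GAA Glu — identical.
Codon 7: GGU Gly / GUU Val — nonsynonymous.
Codon 8: UAU Tyr / UAU Tyr — identical.
Synonymous differences: 1.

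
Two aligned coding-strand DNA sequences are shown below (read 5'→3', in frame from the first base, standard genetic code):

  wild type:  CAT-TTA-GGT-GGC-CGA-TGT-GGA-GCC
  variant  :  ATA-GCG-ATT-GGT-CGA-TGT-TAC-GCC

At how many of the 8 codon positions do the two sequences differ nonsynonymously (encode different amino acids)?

4

Codon 1: CAT His / ATA Ile — nonsynonymous.
Codon 2: TTA Leu / GCG Ala — nonsynonymous.
Codon 3: GGT Gly / ATT Ile — nonsynonymous.
Codon 4: GGC Gly / GGT Gly — synonymous.
Codon 5: CGA Arg / CGA Arg — identical.
Codon 6: TGT Cys / TGT Cys — identical.
Codon 7: GGA Gly / TAC Tyr — nonsynonymous.
Codon 8: GCC Ala / GCC Ala — identical.
Nonsynonymous differences: 4.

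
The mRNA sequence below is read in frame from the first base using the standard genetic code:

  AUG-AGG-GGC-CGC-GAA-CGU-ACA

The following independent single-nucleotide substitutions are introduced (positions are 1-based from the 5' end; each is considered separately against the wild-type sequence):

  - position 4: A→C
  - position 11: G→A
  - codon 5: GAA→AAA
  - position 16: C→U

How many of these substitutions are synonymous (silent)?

1

Codon 2: AGG (Arg) → CGG (Arg) — synonymous.
Codon 4: CGC (Arg) → CAC (His) — missense.
Codon 5: GAA (Glu) → AAA (Lys) — missense.
Codon 6: CGU (Arg) → UGU (Cys) — missense.
Synonymous: 1 of 4.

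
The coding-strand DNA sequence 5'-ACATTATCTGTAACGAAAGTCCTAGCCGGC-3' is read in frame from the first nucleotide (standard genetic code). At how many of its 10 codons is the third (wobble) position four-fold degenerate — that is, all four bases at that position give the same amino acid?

Codon 1 ACA (Thr): third position 4-fold.
Codon 2 TTA (Leu): third position 2-fold.
Codon 3 TCT (Ser): third position 4-fold.
Codon 4 GTA (Val): third position 4-fold.
Codon 5 ACG (Thr): third position 4-fold.
Codon 6 AAA (Lys): third position 2-fold.
Codon 7 GTC (Val): third position 4-fold.
Codon 8 CTA (Leu): third position 4-fold.
Codon 9 GCC (Ala): third position 4-fold.
Codon 10 GGC (Gly): third position 4-fold.
Four-fold degenerate third positions: 8.

8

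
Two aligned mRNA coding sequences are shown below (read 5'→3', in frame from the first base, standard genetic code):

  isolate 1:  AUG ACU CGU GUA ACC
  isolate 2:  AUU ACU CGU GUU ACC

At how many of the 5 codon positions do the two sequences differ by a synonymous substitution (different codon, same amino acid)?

1

Codon 1: AUG Met / AUU Ile — nonsynonymous.
Codon 2: ACU Thr / ACU Thr — identical.
Codon 3: CGU Arg / CGU Arg — identical.
Codon 4: GUA Val / GUU Val — synonymous.
Codon 5: ACC Thr / ACC Thr — identical.
Synonymous differences: 1.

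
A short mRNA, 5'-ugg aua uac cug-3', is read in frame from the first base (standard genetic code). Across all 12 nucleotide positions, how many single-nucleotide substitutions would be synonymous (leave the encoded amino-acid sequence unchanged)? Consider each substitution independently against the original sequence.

Codon 1 (UGG, Trp): 0 synonymous substitutions.
Codon 2 (AUA, Ile): 2 synonymous substitutions.
Codon 3 (UAC, Tyr): 1 synonymous substitution.
Codon 4 (CUG, Leu): 4 synonymous substitutions.
Total: 0 + 2 + 1 + 4 = 7.

7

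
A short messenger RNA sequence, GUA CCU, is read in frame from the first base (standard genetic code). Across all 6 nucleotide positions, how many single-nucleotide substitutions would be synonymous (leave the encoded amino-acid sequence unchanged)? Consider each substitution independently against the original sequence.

6

Codon 1 (GUA, Val): 3 synonymous substitutions.
Codon 2 (CCU, Pro): 3 synonymous substitutions.
Total: 3 + 3 = 6.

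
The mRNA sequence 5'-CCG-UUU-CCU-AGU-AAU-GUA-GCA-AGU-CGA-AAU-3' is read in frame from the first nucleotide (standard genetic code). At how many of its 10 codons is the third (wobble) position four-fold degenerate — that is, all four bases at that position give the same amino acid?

5

Codon 1 CCG (Pro): third position 4-fold.
Codon 2 UUU (Phe): third position 2-fold.
Codon 3 CCU (Pro): third position 4-fold.
Codon 4 AGU (Ser): third position 2-fold.
Codon 5 AAU (Asn): third position 2-fold.
Codon 6 GUA (Val): third position 4-fold.
Codon 7 GCA (Ala): third position 4-fold.
Codon 8 AGU (Ser): third position 2-fold.
Codon 9 CGA (Arg): third position 4-fold.
Codon 10 AAU (Asn): third position 2-fold.
Four-fold degenerate third positions: 5.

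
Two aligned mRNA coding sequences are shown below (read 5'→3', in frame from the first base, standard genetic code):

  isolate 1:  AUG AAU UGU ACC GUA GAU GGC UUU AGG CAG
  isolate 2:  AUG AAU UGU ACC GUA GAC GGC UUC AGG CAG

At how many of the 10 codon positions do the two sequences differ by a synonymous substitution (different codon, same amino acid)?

2

Codon 1: AUG Met / AUG Met — identical.
Codon 2: AAU Asn / AAU Asn — identical.
Codon 3: UGU Cys / UGU Cys — identical.
Codon 4: ACC Thr / ACC Thr — identical.
Codon 5: GUA Val / GUA Val — identical.
Codon 6: GAU Asp / GAC Asp — synonymous.
Codon 7: GGC Gly / GGC Gly — identical.
Codon 8: UUU Phe / UUC Phe — synonymous.
Codon 9: AGG Arg / AGG Arg — identical.
Codon 10: CAG Gln / CAG Gln — identical.
Synonymous differences: 2.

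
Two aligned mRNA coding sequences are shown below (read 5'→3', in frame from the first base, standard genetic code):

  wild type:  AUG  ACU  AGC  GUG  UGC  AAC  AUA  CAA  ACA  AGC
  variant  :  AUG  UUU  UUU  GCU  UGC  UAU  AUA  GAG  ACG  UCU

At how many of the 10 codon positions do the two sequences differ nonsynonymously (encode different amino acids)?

Codon 1: AUG Met / AUG Met — identical.
Codon 2: ACU Thr / UUU Phe — nonsynonymous.
Codon 3: AGC Ser / UUU Phe — nonsynonymous.
Codon 4: GUG Val / GCU Ala — nonsynonymous.
Codon 5: UGC Cys / UGC Cys — identical.
Codon 6: AAC Asn / UAU Tyr — nonsynonymous.
Codon 7: AUA Ile / AUA Ile — identical.
Codon 8: CAA Gln / GAG Glu — nonsynonymous.
Codon 9: ACA Thr / ACG Thr — synonymous.
Codon 10: AGC Ser / UCU Ser — synonymous.
Nonsynonymous differences: 5.

5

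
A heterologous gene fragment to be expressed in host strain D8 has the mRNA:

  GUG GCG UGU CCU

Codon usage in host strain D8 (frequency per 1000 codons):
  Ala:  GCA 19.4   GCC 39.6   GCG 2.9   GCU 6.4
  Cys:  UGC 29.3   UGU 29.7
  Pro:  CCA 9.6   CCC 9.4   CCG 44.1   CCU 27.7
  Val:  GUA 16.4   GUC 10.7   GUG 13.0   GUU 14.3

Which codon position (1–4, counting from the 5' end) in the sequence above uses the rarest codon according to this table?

Codon 1 GUG (Val): 13.0 per 1000.
Codon 2 GCG (Ala): 2.9 per 1000.
Codon 3 UGU (Cys): 29.7 per 1000.
Codon 4 CCU (Pro): 27.7 per 1000.
Lowest frequency is 2.9 at codon 2.

2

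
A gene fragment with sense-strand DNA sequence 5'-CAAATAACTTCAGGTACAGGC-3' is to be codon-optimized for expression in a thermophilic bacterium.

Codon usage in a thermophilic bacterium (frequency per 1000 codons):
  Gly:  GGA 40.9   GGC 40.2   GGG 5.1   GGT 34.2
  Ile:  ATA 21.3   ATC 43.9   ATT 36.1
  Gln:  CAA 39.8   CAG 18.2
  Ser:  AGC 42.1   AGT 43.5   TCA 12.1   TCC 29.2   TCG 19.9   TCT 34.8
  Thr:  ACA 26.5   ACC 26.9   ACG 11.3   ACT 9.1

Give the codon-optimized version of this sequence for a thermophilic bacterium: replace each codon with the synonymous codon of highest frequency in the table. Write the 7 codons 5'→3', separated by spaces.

Codon 1 (Gln): best is CAA at 39.8.
Codon 2 (Ile): best is ATC at 43.9.
Codon 3 (Thr): best is ACC at 26.9.
Codon 4 (Ser): best is AGT at 43.5.
Codon 5 (Gly): best is GGA at 40.9.
Codon 6 (Thr): best is ACC at 26.9.
Codon 7 (Gly): best is GGA at 40.9.

CAA ATC ACC AGT GGA ACC GGA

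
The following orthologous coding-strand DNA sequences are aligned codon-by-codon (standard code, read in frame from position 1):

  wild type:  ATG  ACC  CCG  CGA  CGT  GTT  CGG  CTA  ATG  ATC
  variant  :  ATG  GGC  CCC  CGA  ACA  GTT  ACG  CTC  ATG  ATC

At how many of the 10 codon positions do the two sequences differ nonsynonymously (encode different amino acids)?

Codon 1: ATG Met / ATG Met — identical.
Codon 2: ACC Thr / GGC Gly — nonsynonymous.
Codon 3: CCG Pro / CCC Pro — synonymous.
Codon 4: CGA Arg / CGA Arg — identical.
Codon 5: CGT Arg / ACA Thr — nonsynonymous.
Codon 6: GTT Val / GTT Val — identical.
Codon 7: CGG Arg / ACG Thr — nonsynonymous.
Codon 8: CTA Leu / CTC Leu — synonymous.
Codon 9: ATG Met / ATG Met — identical.
Codon 10: ATC Ile / ATC Ile — identical.
Nonsynonymous differences: 3.

3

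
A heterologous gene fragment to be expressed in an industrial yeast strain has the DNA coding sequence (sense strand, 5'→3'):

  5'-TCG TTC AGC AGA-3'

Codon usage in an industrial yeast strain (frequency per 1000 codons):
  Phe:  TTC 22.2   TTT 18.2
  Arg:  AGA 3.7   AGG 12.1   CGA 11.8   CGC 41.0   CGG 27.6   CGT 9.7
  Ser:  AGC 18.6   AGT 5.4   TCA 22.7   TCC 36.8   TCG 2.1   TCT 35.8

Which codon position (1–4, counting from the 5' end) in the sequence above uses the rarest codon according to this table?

1

Codon 1 TCG (Ser): 2.1 per 1000.
Codon 2 TTC (Phe): 22.2 per 1000.
Codon 3 AGC (Ser): 18.6 per 1000.
Codon 4 AGA (Arg): 3.7 per 1000.
Lowest frequency is 2.1 at codon 1.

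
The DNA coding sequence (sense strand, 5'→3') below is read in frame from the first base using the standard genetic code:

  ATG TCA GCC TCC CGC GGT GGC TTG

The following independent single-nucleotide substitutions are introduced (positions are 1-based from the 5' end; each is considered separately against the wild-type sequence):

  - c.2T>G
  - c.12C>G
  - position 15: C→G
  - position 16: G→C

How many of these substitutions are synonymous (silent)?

Codon 1: ATG (Met) → AGG (Arg) — missense.
Codon 4: TCC (Ser) → TCG (Ser) — synonymous.
Codon 5: CGC (Arg) → CGG (Arg) — synonymous.
Codon 6: GGT (Gly) → CGT (Arg) — missense.
Synonymous: 2 of 4.

2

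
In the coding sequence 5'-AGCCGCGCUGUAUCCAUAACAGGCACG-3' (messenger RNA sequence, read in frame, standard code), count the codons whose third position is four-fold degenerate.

7

Codon 1 AGC (Ser): third position 2-fold.
Codon 2 CGC (Arg): third position 4-fold.
Codon 3 GCU (Ala): third position 4-fold.
Codon 4 GUA (Val): third position 4-fold.
Codon 5 UCC (Ser): third position 4-fold.
Codon 6 AUA (Ile): third position 3-fold.
Codon 7 ACA (Thr): third position 4-fold.
Codon 8 GGC (Gly): third position 4-fold.
Codon 9 ACG (Thr): third position 4-fold.
Four-fold degenerate third positions: 7.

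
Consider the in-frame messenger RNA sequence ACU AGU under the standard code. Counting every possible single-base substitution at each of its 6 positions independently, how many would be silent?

4

Codon 1 (ACU, Thr): 3 synonymous substitutions.
Codon 2 (AGU, Ser): 1 synonymous substitution.
Total: 3 + 1 = 4.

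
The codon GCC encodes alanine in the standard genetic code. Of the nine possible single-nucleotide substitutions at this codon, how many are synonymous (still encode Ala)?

Position 1: none → 0 synonymous.
Position 2: none → 0 synonymous.
Position 3: GCU, GCA, GCG → 3 synonymous.
Total: 0 + 0 + 3 = 3.

3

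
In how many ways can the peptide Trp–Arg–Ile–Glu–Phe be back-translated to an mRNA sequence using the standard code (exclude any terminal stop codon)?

72

Trp: 1 codon.
Arg: 6 codons.
Ile: 3 codons.
Glu: 2 codons.
Phe: 2 codons.
1 × 6 × 3 × 2 × 2 = 72.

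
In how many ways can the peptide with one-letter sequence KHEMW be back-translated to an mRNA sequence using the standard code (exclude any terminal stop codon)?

8

Lys: 2 codons.
His: 2 codons.
Glu: 2 codons.
Met: 1 codon.
Trp: 1 codon.
2 × 2 × 2 × 1 × 1 = 8.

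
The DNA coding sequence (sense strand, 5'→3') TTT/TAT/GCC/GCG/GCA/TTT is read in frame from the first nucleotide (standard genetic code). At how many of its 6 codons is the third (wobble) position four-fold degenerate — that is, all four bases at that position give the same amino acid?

3

Codon 1 TTT (Phe): third position 2-fold.
Codon 2 TAT (Tyr): third position 2-fold.
Codon 3 GCC (Ala): third position 4-fold.
Codon 4 GCG (Ala): third position 4-fold.
Codon 5 GCA (Ala): third position 4-fold.
Codon 6 TTT (Phe): third position 2-fold.
Four-fold degenerate third positions: 3.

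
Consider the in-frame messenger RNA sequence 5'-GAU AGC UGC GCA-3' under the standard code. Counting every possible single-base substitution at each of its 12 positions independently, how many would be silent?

Codon 1 (GAU, Asp): 1 synonymous substitution.
Codon 2 (AGC, Ser): 1 synonymous substitution.
Codon 3 (UGC, Cys): 1 synonymous substitution.
Codon 4 (GCA, Ala): 3 synonymous substitutions.
Total: 1 + 1 + 1 + 3 = 6.

6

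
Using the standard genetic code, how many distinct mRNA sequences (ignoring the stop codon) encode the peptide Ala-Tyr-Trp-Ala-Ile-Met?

Ala: 4 codons.
Tyr: 2 codons.
Trp: 1 codon.
Ala: 4 codons.
Ile: 3 codons.
Met: 1 codon.
4 × 2 × 1 × 4 × 3 × 1 = 96.

96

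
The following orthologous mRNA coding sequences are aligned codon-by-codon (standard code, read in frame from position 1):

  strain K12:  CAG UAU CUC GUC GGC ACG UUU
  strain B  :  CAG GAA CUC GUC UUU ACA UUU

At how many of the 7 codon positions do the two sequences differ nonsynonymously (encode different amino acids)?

2

Codon 1: CAG Gln / CAG Gln — identical.
Codon 2: UAU Tyr / GAA Glu — nonsynonymous.
Codon 3: CUC Leu / CUC Leu — identical.
Codon 4: GUC Val / GUC Val — identical.
Codon 5: GGC Gly / UUU Phe — nonsynonymous.
Codon 6: ACG Thr / ACA Thr — synonymous.
Codon 7: UUU Phe / UUU Phe — identical.
Nonsynonymous differences: 2.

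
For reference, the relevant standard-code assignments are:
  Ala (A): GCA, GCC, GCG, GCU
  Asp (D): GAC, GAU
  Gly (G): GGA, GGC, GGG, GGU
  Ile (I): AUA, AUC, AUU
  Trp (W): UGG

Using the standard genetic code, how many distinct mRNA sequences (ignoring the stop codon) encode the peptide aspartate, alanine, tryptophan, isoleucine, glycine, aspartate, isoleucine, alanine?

2304

Asp: 2 codons.
Ala: 4 codons.
Trp: 1 codon.
Ile: 3 codons.
Gly: 4 codons.
Asp: 2 codons.
Ile: 3 codons.
Ala: 4 codons.
2 × 4 × 1 × 3 × 4 × 2 × 3 × 4 = 2304.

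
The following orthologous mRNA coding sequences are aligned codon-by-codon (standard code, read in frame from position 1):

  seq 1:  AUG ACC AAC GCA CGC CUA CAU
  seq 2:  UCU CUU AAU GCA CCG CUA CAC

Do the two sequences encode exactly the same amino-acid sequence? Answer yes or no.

no

Codon 1: AUG Met / UCU Ser — nonsynonymous.
Codon 2: ACC Thr / CUU Leu — nonsynonymous.
Codon 3: AAC Asn / AAU Asn — synonymous.
Codon 4: GCA Ala / GCA Ala — identical.
Codon 5: CGC Arg / CCG Pro — nonsynonymous.
Codon 6: CUA Leu / CUA Leu — identical.
Codon 7: CAU His / CAC His — synonymous.
Nonsynonymous differences: 3 → different protein.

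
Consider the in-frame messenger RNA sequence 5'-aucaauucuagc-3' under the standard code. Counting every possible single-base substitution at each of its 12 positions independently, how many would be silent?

7

Codon 1 (AUC, Ile): 2 synonymous substitutions.
Codon 2 (AAU, Asn): 1 synonymous substitution.
Codon 3 (UCU, Ser): 3 synonymous substitutions.
Codon 4 (AGC, Ser): 1 synonymous substitution.
Total: 2 + 1 + 3 + 1 = 7.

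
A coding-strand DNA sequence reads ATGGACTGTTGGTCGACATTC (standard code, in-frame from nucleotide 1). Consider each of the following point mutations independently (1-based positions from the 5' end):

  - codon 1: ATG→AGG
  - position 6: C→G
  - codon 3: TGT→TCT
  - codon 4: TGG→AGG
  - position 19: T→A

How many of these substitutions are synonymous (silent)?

0

Codon 1: ATG (Met) → AGG (Arg) — missense.
Codon 2: GAC (Asp) → GAG (Glu) — missense.
Codon 3: TGT (Cys) → TCT (Ser) — missense.
Codon 4: TGG (Trp) → AGG (Arg) — missense.
Codon 7: TTC (Phe) → ATC (Ile) — missense.
Synonymous: 0 of 5.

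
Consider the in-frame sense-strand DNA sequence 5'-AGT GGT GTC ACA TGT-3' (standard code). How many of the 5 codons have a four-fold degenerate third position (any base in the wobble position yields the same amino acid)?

Codon 1 AGT (Ser): third position 2-fold.
Codon 2 GGT (Gly): third position 4-fold.
Codon 3 GTC (Val): third position 4-fold.
Codon 4 ACA (Thr): third position 4-fold.
Codon 5 TGT (Cys): third position 2-fold.
Four-fold degenerate third positions: 3.

3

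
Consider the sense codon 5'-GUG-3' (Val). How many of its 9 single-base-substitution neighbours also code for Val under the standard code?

Position 1: none → 0 synonymous.
Position 2: none → 0 synonymous.
Position 3: GUU, GUC, GUA → 3 synonymous.
Total: 0 + 0 + 3 = 3.

3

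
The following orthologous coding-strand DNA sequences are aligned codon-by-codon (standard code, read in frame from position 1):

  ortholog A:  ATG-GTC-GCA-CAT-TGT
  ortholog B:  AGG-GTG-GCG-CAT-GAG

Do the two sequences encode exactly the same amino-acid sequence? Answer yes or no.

no

Codon 1: ATG Met / AGG Arg — nonsynonymous.
Codon 2: GTC Val / GTG Val — synonymous.
Codon 3: GCA Ala / GCG Ala — synonymous.
Codon 4: CAT His / CAT His — identical.
Codon 5: TGT Cys / GAG Glu — nonsynonymous.
Nonsynonymous differences: 2 → different protein.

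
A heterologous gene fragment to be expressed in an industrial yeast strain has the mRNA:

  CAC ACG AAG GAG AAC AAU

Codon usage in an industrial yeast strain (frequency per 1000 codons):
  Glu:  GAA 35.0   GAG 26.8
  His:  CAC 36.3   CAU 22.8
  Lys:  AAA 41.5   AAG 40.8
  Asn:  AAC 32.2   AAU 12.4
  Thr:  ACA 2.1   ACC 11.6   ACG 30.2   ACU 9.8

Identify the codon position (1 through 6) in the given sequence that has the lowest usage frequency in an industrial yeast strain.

6

Codon 1 CAC (His): 36.3 per 1000.
Codon 2 ACG (Thr): 30.2 per 1000.
Codon 3 AAG (Lys): 40.8 per 1000.
Codon 4 GAG (Glu): 26.8 per 1000.
Codon 5 AAC (Asn): 32.2 per 1000.
Codon 6 AAU (Asn): 12.4 per 1000.
Lowest frequency is 12.4 at codon 6.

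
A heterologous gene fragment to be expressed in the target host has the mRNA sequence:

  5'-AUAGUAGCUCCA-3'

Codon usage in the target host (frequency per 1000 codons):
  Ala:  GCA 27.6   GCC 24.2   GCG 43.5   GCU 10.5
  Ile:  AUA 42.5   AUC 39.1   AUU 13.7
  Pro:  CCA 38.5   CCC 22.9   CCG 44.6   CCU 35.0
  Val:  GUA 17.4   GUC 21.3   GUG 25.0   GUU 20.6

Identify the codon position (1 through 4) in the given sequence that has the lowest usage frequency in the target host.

3

Codon 1 AUA (Ile): 42.5 per 1000.
Codon 2 GUA (Val): 17.4 per 1000.
Codon 3 GCU (Ala): 10.5 per 1000.
Codon 4 CCA (Pro): 38.5 per 1000.
Lowest frequency is 10.5 at codon 3.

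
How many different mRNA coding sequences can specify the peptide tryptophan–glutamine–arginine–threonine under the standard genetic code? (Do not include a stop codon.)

Trp: 1 codon.
Gln: 2 codons.
Arg: 6 codons.
Thr: 4 codons.
1 × 2 × 6 × 4 = 48.

48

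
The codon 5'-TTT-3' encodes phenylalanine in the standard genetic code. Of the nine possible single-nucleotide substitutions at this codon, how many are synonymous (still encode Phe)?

1

Position 1: none → 0 synonymous.
Position 2: none → 0 synonymous.
Position 3: TTC → 1 synonymous.
Total: 0 + 0 + 1 = 1.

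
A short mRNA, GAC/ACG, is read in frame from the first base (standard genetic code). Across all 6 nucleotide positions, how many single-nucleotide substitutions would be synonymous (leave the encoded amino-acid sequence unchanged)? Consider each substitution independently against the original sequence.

4

Codon 1 (GAC, Asp): 1 synonymous substitution.
Codon 2 (ACG, Thr): 3 synonymous substitutions.
Total: 1 + 3 = 4.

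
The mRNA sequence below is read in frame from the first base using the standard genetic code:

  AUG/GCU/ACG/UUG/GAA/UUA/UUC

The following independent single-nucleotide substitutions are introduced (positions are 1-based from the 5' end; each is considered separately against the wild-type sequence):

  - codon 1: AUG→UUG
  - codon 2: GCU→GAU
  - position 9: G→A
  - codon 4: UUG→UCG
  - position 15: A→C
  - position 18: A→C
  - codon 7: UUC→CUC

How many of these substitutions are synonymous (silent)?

Codon 1: AUG (Met) → UUG (Leu) — missense.
Codon 2: GCU (Ala) → GAU (Asp) — missense.
Codon 3: ACG (Thr) → ACA (Thr) — synonymous.
Codon 4: UUG (Leu) → UCG (Ser) — missense.
Codon 5: GAA (Glu) → GAC (Asp) — missense.
Codon 6: UUA (Leu) → UUC (Phe) — missense.
Codon 7: UUC (Phe) → CUC (Leu) — missense.
Synonymous: 1 of 7.

1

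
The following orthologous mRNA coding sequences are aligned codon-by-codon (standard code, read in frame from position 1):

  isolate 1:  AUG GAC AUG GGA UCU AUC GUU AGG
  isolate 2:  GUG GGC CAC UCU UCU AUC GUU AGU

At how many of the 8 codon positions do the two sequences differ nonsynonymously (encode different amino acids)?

Codon 1: AUG Met / GUG Val — nonsynonymous.
Codon 2: GAC Asp / GGC Gly — nonsynonymous.
Codon 3: AUG Met / CAC His — nonsynonymous.
Codon 4: GGA Gly / UCU Ser — nonsynonymous.
Codon 5: UCU Ser / UCU Ser — identical.
Codon 6: AUC Ile / AUC Ile — identical.
Codon 7: GUU Val / GUU Val — identical.
Codon 8: AGG Arg / AGU Ser — nonsynonymous.
Nonsynonymous differences: 5.

5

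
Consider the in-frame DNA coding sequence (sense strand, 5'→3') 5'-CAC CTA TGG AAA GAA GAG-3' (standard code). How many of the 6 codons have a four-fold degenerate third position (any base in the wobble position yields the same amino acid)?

Codon 1 CAC (His): third position 2-fold.
Codon 2 CTA (Leu): third position 4-fold.
Codon 3 TGG (Trp): third position 1-fold.
Codon 4 AAA (Lys): third position 2-fold.
Codon 5 GAA (Glu): third position 2-fold.
Codon 6 GAG (Glu): third position 2-fold.
Four-fold degenerate third positions: 1.

1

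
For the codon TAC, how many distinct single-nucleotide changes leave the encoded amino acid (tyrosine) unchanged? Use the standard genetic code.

Position 1: none → 0 synonymous.
Position 2: none → 0 synonymous.
Position 3: TAT → 1 synonymous.
Total: 0 + 0 + 1 = 1.

1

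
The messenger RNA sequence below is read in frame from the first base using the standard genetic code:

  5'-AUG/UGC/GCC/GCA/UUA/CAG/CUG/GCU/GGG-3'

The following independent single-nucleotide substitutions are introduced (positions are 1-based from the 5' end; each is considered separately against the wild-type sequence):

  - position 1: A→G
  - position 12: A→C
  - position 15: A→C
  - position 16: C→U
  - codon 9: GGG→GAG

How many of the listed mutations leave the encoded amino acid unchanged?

1

Codon 1: AUG (Met) → GUG (Val) — missense.
Codon 4: GCA (Ala) → GCC (Ala) — synonymous.
Codon 5: UUA (Leu) → UUC (Phe) — missense.
Codon 6: CAG (Gln) → UAG (Stop) — nonsense.
Codon 9: GGG (Gly) → GAG (Glu) — missense.
Synonymous: 1 of 5.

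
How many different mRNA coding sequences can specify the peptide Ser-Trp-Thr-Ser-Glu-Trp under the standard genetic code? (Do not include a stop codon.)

288

Ser: 6 codons.
Trp: 1 codon.
Thr: 4 codons.
Ser: 6 codons.
Glu: 2 codons.
Trp: 1 codon.
6 × 1 × 4 × 6 × 2 × 1 = 288.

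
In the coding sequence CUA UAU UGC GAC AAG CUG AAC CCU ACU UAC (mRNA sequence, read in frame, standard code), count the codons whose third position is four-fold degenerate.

Codon 1 CUA (Leu): third position 4-fold.
Codon 2 UAU (Tyr): third position 2-fold.
Codon 3 UGC (Cys): third position 2-fold.
Codon 4 GAC (Asp): third position 2-fold.
Codon 5 AAG (Lys): third position 2-fold.
Codon 6 CUG (Leu): third position 4-fold.
Codon 7 AAC (Asn): third position 2-fold.
Codon 8 CCU (Pro): third position 4-fold.
Codon 9 ACU (Thr): third position 4-fold.
Codon 10 UAC (Tyr): third position 2-fold.
Four-fold degenerate third positions: 4.

4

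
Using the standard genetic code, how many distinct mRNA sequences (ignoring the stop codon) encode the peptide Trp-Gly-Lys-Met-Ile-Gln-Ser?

288

Trp: 1 codon.
Gly: 4 codons.
Lys: 2 codons.
Met: 1 codon.
Ile: 3 codons.
Gln: 2 codons.
Ser: 6 codons.
1 × 4 × 2 × 1 × 3 × 2 × 6 = 288.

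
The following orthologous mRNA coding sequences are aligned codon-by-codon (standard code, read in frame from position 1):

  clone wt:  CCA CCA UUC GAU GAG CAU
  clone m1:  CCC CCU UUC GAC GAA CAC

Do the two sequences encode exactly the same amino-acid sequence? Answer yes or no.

yes

Codon 1: CCA Pro / CCC Pro — synonymous.
Codon 2: CCA Pro / CCU Pro — synonymous.
Codon 3: UUC Phe / UUC Phe — identical.
Codon 4: GAU Asp / GAC Asp — synonymous.
Codon 5: GAG Glu / GAA Glu — synonymous.
Codon 6: CAU His / CAC His — synonymous.
Nonsynonymous differences: 0 → same protein.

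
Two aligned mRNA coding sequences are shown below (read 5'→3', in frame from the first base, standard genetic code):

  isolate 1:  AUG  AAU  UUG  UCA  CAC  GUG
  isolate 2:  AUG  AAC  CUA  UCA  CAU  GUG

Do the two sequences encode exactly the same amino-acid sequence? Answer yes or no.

Codon 1: AUG Met / AUG Met — identical.
Codon 2: AAU Asn / AAC Asn — synonymous.
Codon 3: UUG Leu / CUA Leu — synonymous.
Codon 4: UCA Ser / UCA Ser — identical.
Codon 5: CAC His / CAU His — synonymous.
Codon 6: GUG Val / GUG Val — identical.
Nonsynonymous differences: 0 → same protein.

yes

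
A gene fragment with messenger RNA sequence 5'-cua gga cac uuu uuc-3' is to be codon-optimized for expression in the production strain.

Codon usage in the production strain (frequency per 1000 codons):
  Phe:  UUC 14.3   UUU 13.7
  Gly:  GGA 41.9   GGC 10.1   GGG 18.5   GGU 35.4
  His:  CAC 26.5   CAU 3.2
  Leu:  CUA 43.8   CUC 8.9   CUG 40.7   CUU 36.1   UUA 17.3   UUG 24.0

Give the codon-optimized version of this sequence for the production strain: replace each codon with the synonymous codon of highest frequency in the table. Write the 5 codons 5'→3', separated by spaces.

Codon 1 (Leu): best is CUA at 43.8.
Codon 2 (Gly): best is GGA at 41.9.
Codon 3 (His): best is CAC at 26.5.
Codon 4 (Phe): best is UUC at 14.3.
Codon 5 (Phe): best is UUC at 14.3.

CUA GGA CAC UUC UUC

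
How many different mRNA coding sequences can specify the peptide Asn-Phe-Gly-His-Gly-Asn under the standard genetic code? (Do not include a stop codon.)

256

Asn: 2 codons.
Phe: 2 codons.
Gly: 4 codons.
His: 2 codons.
Gly: 4 codons.
Asn: 2 codons.
2 × 2 × 4 × 2 × 4 × 2 = 256.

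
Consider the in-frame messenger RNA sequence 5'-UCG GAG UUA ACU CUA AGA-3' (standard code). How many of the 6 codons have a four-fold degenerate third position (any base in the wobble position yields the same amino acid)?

3

Codon 1 UCG (Ser): third position 4-fold.
Codon 2 GAG (Glu): third position 2-fold.
Codon 3 UUA (Leu): third position 2-fold.
Codon 4 ACU (Thr): third position 4-fold.
Codon 5 CUA (Leu): third position 4-fold.
Codon 6 AGA (Arg): third position 2-fold.
Four-fold degenerate third positions: 3.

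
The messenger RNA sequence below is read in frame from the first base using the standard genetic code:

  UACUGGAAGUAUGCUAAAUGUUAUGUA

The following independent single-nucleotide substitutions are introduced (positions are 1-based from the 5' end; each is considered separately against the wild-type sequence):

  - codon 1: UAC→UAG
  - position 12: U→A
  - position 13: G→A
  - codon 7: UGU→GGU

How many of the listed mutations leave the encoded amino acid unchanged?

0

Codon 1: UAC (Tyr) → UAG (Stop) — nonsense.
Codon 4: UAU (Tyr) → UAA (Stop) — nonsense.
Codon 5: GCU (Ala) → ACU (Thr) — missense.
Codon 7: UGU (Cys) → GGU (Gly) — missense.
Synonymous: 0 of 4.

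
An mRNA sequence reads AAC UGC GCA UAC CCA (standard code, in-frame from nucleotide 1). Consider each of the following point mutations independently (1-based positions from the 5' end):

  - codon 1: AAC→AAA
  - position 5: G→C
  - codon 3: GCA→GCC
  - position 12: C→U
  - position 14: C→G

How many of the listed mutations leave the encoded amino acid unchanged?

Codon 1: AAC (Asn) → AAA (Lys) — missense.
Codon 2: UGC (Cys) → UCC (Ser) — missense.
Codon 3: GCA (Ala) → GCC (Ala) — synonymous.
Codon 4: UAC (Tyr) → UAU (Tyr) — synonymous.
Codon 5: CCA (Pro) → CGA (Arg) — missense.
Synonymous: 2 of 5.

2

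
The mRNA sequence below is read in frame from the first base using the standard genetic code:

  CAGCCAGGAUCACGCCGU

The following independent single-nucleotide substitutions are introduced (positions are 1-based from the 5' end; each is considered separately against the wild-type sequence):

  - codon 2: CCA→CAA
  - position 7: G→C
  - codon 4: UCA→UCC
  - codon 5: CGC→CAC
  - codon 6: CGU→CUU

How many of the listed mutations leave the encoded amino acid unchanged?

Codon 2: CCA (Pro) → CAA (Gln) — missense.
Codon 3: GGA (Gly) → CGA (Arg) — missense.
Codon 4: UCA (Ser) → UCC (Ser) — synonymous.
Codon 5: CGC (Arg) → CAC (His) — missense.
Codon 6: CGU (Arg) → CUU (Leu) — missense.
Synonymous: 1 of 5.

1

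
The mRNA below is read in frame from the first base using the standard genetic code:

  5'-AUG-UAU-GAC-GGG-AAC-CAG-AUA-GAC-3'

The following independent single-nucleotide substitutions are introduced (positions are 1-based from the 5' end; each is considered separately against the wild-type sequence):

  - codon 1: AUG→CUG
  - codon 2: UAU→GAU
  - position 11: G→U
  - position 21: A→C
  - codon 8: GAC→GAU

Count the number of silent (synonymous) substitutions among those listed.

2

Codon 1: AUG (Met) → CUG (Leu) — missense.
Codon 2: UAU (Tyr) → GAU (Asp) — missense.
Codon 4: GGG (Gly) → GUG (Val) — missense.
Codon 7: AUA (Ile) → AUC (Ile) — synonymous.
Codon 8: GAC (Asp) → GAU (Asp) — synonymous.
Synonymous: 2 of 5.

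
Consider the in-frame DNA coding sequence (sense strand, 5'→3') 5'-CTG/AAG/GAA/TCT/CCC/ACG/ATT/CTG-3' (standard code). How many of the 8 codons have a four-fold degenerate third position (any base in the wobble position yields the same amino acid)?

5

Codon 1 CTG (Leu): third position 4-fold.
Codon 2 AAG (Lys): third position 2-fold.
Codon 3 GAA (Glu): third position 2-fold.
Codon 4 TCT (Ser): third position 4-fold.
Codon 5 CCC (Pro): third position 4-fold.
Codon 6 ACG (Thr): third position 4-fold.
Codon 7 ATT (Ile): third position 3-fold.
Codon 8 CTG (Leu): third position 4-fold.
Four-fold degenerate third positions: 5.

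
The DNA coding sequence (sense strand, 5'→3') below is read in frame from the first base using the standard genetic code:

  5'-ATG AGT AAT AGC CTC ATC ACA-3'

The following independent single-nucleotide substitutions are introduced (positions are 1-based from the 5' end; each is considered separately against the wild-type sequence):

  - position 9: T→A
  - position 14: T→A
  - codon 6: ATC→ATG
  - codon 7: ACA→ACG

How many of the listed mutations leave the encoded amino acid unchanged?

Codon 3: AAT (Asn) → AAA (Lys) — missense.
Codon 5: CTC (Leu) → CAC (His) — missense.
Codon 6: ATC (Ile) → ATG (Met) — missense.
Codon 7: ACA (Thr) → ACG (Thr) — synonymous.
Synonymous: 1 of 4.

1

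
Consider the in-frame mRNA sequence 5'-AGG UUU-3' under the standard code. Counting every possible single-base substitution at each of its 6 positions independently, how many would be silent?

Codon 1 (AGG, Arg): 2 synonymous substitutions.
Codon 2 (UUU, Phe): 1 synonymous substitution.
Total: 2 + 1 = 3.

3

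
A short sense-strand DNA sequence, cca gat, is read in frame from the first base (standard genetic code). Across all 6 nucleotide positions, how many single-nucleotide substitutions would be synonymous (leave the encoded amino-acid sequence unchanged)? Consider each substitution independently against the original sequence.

Codon 1 (CCA, Pro): 3 synonymous substitutions.
Codon 2 (GAT, Asp): 1 synonymous substitution.
Total: 3 + 1 = 4.

4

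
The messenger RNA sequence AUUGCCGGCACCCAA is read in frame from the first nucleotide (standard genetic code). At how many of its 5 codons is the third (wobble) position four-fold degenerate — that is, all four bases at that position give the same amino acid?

Codon 1 AUU (Ile): third position 3-fold.
Codon 2 GCC (Ala): third position 4-fold.
Codon 3 GGC (Gly): third position 4-fold.
Codon 4 ACC (Thr): third position 4-fold.
Codon 5 CAA (Gln): third position 2-fold.
Four-fold degenerate third positions: 3.

3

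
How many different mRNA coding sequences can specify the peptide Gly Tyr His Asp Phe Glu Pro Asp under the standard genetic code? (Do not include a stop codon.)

1024

Gly: 4 codons.
Tyr: 2 codons.
His: 2 codons.
Asp: 2 codons.
Phe: 2 codons.
Glu: 2 codons.
Pro: 4 codons.
Asp: 2 codons.
4 × 2 × 2 × 2 × 2 × 2 × 4 × 2 = 1024.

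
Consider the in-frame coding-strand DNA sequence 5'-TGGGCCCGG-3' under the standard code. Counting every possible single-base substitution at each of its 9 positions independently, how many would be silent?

7

Codon 1 (TGG, Trp): 0 synonymous substitutions.
Codon 2 (GCC, Ala): 3 synonymous substitutions.
Codon 3 (CGG, Arg): 4 synonymous substitutions.
Total: 0 + 3 + 4 = 7.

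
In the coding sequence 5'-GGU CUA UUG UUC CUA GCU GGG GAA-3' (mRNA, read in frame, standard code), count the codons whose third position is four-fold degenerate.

Codon 1 GGU (Gly): third position 4-fold.
Codon 2 CUA (Leu): third position 4-fold.
Codon 3 UUG (Leu): third position 2-fold.
Codon 4 UUC (Phe): third position 2-fold.
Codon 5 CUA (Leu): third position 4-fold.
Codon 6 GCU (Ala): third position 4-fold.
Codon 7 GGG (Gly): third position 4-fold.
Codon 8 GAA (Glu): third position 2-fold.
Four-fold degenerate third positions: 5.

5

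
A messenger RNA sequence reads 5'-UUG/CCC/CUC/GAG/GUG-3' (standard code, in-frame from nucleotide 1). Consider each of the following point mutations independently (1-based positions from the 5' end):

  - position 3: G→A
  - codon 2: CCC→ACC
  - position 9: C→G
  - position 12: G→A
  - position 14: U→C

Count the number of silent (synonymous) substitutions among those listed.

Codon 1: UUG (Leu) → UUA (Leu) — synonymous.
Codon 2: CCC (Pro) → ACC (Thr) — missense.
Codon 3: CUC (Leu) → CUG (Leu) — synonymous.
Codon 4: GAG (Glu) → GAA (Glu) — synonymous.
Codon 5: GUG (Val) → GCG (Ala) — missense.
Synonymous: 3 of 5.

3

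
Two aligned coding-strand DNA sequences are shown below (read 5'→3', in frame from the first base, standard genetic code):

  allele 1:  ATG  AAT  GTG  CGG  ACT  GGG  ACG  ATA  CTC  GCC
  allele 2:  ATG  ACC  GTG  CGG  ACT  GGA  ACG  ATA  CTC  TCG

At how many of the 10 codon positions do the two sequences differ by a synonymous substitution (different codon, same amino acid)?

1

Codon 1: ATG Met / ATG Met — identical.
Codon 2: AAT Asn / ACC Thr — nonsynonymous.
Codon 3: GTG Val / GTG Val — identical.
Codon 4: CGG Arg / CGG Arg — identical.
Codon 5: ACT Thr / ACT Thr — identical.
Codon 6: GGG Gly / GGA Gly — synonymous.
Codon 7: ACG Thr / ACG Thr — identical.
Codon 8: ATA Ile / ATA Ile — identical.
Codon 9: CTC Leu / CTC Leu — identical.
Codon 10: GCC Ala / TCG Ser — nonsynonymous.
Synonymous differences: 1.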